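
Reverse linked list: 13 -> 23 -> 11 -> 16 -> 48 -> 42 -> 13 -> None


Step 1: curr=13, set curr.next=prev(None) | reversed so far: 13
Step 2: curr=23, set curr.next=prev(13) | reversed so far: 23 -> 13
Step 3: curr=11, set curr.next=prev(23) | reversed so far: 11 -> 23 -> 13
Step 4: curr=16, set curr.next=prev(11) | reversed so far: 16 -> 11 -> 23 -> 13
Step 5: curr=48, set curr.next=prev(16) | reversed so far: 48 -> 16 -> 11 -> 23 -> 13
Step 6: curr=42, set curr.next=prev(48) | reversed so far: 42 -> 48 -> 16 -> 11 -> 23 -> 13
Step 7: curr=13, set curr.next=prev(42) | reversed so far: 13 -> 42 -> 48 -> 16 -> 11 -> 23 -> 13

13 -> 42 -> 48 -> 16 -> 11 -> 23 -> 13 -> None


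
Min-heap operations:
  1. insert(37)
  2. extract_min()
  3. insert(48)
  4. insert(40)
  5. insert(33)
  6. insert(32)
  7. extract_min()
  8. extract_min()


insert(37) -> [37]
extract_min()->37, []
insert(48) -> [48]
insert(40) -> [40, 48]
insert(33) -> [33, 48, 40]
insert(32) -> [32, 33, 40, 48]
extract_min()->32, [33, 48, 40]
extract_min()->33, [40, 48]

Final heap: [40, 48]


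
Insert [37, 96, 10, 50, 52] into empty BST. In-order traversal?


Insert 37: root
Insert 96: R from 37
Insert 10: L from 37
Insert 50: R from 37 -> L from 96
Insert 52: R from 37 -> L from 96 -> R from 50

In-order: [10, 37, 50, 52, 96]


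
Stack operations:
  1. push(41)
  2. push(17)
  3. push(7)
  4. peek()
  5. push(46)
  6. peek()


push(41) -> [41]
push(17) -> [41, 17]
push(7) -> [41, 17, 7]
peek()->7
push(46) -> [41, 17, 7, 46]
peek()->46

Final stack: [41, 17, 7, 46]


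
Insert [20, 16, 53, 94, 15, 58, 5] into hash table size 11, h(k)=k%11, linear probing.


Insert 20: h=9 -> slot 9
Insert 16: h=5 -> slot 5
Insert 53: h=9, 1 probes -> slot 10
Insert 94: h=6 -> slot 6
Insert 15: h=4 -> slot 4
Insert 58: h=3 -> slot 3
Insert 5: h=5, 2 probes -> slot 7

Table: [None, None, None, 58, 15, 16, 94, 5, None, 20, 53]


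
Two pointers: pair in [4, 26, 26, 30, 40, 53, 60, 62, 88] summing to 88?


lo=0(4)+hi=8(88)=92
lo=0(4)+hi=7(62)=66
lo=1(26)+hi=7(62)=88

Yes: 26+62=88


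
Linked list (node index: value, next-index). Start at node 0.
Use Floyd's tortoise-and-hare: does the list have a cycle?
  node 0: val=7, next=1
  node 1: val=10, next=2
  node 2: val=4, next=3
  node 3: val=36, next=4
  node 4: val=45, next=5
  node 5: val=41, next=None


Floyd's tortoise (slow, +1) and hare (fast, +2):
  init: slow=0, fast=0
  step 1: slow=1, fast=2
  step 2: slow=2, fast=4
  step 3: fast 4->5->None, no cycle

Cycle: no


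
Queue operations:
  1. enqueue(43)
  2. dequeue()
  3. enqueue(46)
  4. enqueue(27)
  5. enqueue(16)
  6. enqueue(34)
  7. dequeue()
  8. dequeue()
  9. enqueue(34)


enqueue(43) -> [43]
dequeue()->43, []
enqueue(46) -> [46]
enqueue(27) -> [46, 27]
enqueue(16) -> [46, 27, 16]
enqueue(34) -> [46, 27, 16, 34]
dequeue()->46, [27, 16, 34]
dequeue()->27, [16, 34]
enqueue(34) -> [16, 34, 34]

Final queue: [16, 34, 34]


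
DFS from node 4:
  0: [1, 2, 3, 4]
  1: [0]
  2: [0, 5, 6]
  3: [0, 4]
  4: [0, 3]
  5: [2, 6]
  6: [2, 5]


Visit 4, push [3, 0]
Visit 0, push [3, 2, 1]
Visit 1, push []
Visit 2, push [6, 5]
Visit 5, push [6]
Visit 6, push []
Visit 3, push []

DFS order: [4, 0, 1, 2, 5, 6, 3]


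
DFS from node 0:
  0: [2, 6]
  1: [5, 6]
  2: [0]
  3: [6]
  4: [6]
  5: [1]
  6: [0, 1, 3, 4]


Visit 0, push [6, 2]
Visit 2, push []
Visit 6, push [4, 3, 1]
Visit 1, push [5]
Visit 5, push []
Visit 3, push []
Visit 4, push []

DFS order: [0, 2, 6, 1, 5, 3, 4]


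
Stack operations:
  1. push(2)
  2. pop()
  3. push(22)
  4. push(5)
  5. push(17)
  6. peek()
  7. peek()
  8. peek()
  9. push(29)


push(2) -> [2]
pop()->2, []
push(22) -> [22]
push(5) -> [22, 5]
push(17) -> [22, 5, 17]
peek()->17
peek()->17
peek()->17
push(29) -> [22, 5, 17, 29]

Final stack: [22, 5, 17, 29]


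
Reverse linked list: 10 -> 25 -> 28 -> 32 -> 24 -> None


Step 1: curr=10, set curr.next=prev(None) | reversed so far: 10
Step 2: curr=25, set curr.next=prev(10) | reversed so far: 25 -> 10
Step 3: curr=28, set curr.next=prev(25) | reversed so far: 28 -> 25 -> 10
Step 4: curr=32, set curr.next=prev(28) | reversed so far: 32 -> 28 -> 25 -> 10
Step 5: curr=24, set curr.next=prev(32) | reversed so far: 24 -> 32 -> 28 -> 25 -> 10

24 -> 32 -> 28 -> 25 -> 10 -> None


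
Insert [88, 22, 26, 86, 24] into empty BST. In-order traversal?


Insert 88: root
Insert 22: L from 88
Insert 26: L from 88 -> R from 22
Insert 86: L from 88 -> R from 22 -> R from 26
Insert 24: L from 88 -> R from 22 -> L from 26

In-order: [22, 24, 26, 86, 88]


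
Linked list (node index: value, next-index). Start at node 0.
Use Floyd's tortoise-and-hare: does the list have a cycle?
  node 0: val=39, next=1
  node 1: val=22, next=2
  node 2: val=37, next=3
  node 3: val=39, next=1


Floyd's tortoise (slow, +1) and hare (fast, +2):
  init: slow=0, fast=0
  step 1: slow=1, fast=2
  step 2: slow=2, fast=1
  step 3: slow=3, fast=3
  slow == fast at node 3: cycle detected

Cycle: yes


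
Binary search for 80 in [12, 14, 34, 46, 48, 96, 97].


Step 1: lo=0, hi=6, mid=3, val=46
Step 2: lo=4, hi=6, mid=5, val=96
Step 3: lo=4, hi=4, mid=4, val=48

Not found


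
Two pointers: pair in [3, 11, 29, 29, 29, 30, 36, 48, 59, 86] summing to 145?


lo=0(3)+hi=9(86)=89
lo=1(11)+hi=9(86)=97
lo=2(29)+hi=9(86)=115
lo=3(29)+hi=9(86)=115
lo=4(29)+hi=9(86)=115
lo=5(30)+hi=9(86)=116
lo=6(36)+hi=9(86)=122
lo=7(48)+hi=9(86)=134
lo=8(59)+hi=9(86)=145

Yes: 59+86=145


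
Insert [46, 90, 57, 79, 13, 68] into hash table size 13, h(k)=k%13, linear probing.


Insert 46: h=7 -> slot 7
Insert 90: h=12 -> slot 12
Insert 57: h=5 -> slot 5
Insert 79: h=1 -> slot 1
Insert 13: h=0 -> slot 0
Insert 68: h=3 -> slot 3

Table: [13, 79, None, 68, None, 57, None, 46, None, None, None, None, 90]


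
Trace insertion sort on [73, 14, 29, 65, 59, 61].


Initial: [73, 14, 29, 65, 59, 61]
Insert 14: [14, 73, 29, 65, 59, 61]
Insert 29: [14, 29, 73, 65, 59, 61]
Insert 65: [14, 29, 65, 73, 59, 61]
Insert 59: [14, 29, 59, 65, 73, 61]
Insert 61: [14, 29, 59, 61, 65, 73]

Sorted: [14, 29, 59, 61, 65, 73]


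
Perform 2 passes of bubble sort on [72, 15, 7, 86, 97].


Initial: [72, 15, 7, 86, 97]
Pass 1: [15, 7, 72, 86, 97] (2 swaps)
Pass 2: [7, 15, 72, 86, 97] (1 swaps)

After 2 passes: [7, 15, 72, 86, 97]


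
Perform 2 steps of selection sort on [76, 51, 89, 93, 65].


Initial: [76, 51, 89, 93, 65]
Step 1: min=51 at 1
  Swap: [51, 76, 89, 93, 65]
Step 2: min=65 at 4
  Swap: [51, 65, 89, 93, 76]

After 2 steps: [51, 65, 89, 93, 76]


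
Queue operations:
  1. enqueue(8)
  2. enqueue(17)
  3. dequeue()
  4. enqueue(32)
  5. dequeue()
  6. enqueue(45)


enqueue(8) -> [8]
enqueue(17) -> [8, 17]
dequeue()->8, [17]
enqueue(32) -> [17, 32]
dequeue()->17, [32]
enqueue(45) -> [32, 45]

Final queue: [32, 45]


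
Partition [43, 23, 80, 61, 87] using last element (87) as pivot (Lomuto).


Pivot: 87
  43 <= 87: advance i (no swap)
  23 <= 87: advance i (no swap)
  80 <= 87: advance i (no swap)
  61 <= 87: advance i (no swap)
Place pivot at 4: [43, 23, 80, 61, 87]

Partitioned: [43, 23, 80, 61, 87]


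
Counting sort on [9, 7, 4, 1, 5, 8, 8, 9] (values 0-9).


Input: [9, 7, 4, 1, 5, 8, 8, 9]
Counts: [0, 1, 0, 0, 1, 1, 0, 1, 2, 2]

Sorted: [1, 4, 5, 7, 8, 8, 9, 9]


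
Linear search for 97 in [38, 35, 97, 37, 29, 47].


i=0: 38!=97
i=1: 35!=97
i=2: 97==97 found!

Found at 2, 3 comps


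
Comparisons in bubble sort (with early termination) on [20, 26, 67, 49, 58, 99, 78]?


Algorithm: bubble sort (with early termination)
Input: [20, 26, 67, 49, 58, 99, 78]
Sorted: [20, 26, 49, 58, 67, 78, 99]

11


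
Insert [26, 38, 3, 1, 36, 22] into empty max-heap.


Insert 26: [26]
Insert 38: [38, 26]
Insert 3: [38, 26, 3]
Insert 1: [38, 26, 3, 1]
Insert 36: [38, 36, 3, 1, 26]
Insert 22: [38, 36, 22, 1, 26, 3]

Final heap: [38, 36, 22, 1, 26, 3]


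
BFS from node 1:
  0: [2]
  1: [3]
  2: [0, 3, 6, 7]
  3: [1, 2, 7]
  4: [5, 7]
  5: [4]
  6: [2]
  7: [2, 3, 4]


Visit 1, enqueue [3]
Visit 3, enqueue [2, 7]
Visit 2, enqueue [0, 6]
Visit 7, enqueue [4]
Visit 0, enqueue []
Visit 6, enqueue []
Visit 4, enqueue [5]
Visit 5, enqueue []

BFS order: [1, 3, 2, 7, 0, 6, 4, 5]


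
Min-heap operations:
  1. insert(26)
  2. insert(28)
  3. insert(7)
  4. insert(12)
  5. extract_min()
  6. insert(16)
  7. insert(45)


insert(26) -> [26]
insert(28) -> [26, 28]
insert(7) -> [7, 28, 26]
insert(12) -> [7, 12, 26, 28]
extract_min()->7, [12, 28, 26]
insert(16) -> [12, 16, 26, 28]
insert(45) -> [12, 16, 26, 28, 45]

Final heap: [12, 16, 26, 28, 45]


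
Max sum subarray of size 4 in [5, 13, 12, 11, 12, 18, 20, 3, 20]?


[0:4]: 41
[1:5]: 48
[2:6]: 53
[3:7]: 61
[4:8]: 53
[5:9]: 61

Max: 61 at [3:7]


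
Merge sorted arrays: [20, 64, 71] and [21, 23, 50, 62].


Take 20 from A
Take 21 from B
Take 23 from B
Take 50 from B
Take 62 from B

Merged: [20, 21, 23, 50, 62, 64, 71]


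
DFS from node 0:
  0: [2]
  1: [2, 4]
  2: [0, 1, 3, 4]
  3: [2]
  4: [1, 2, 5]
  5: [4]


Visit 0, push [2]
Visit 2, push [4, 3, 1]
Visit 1, push [4]
Visit 4, push [5]
Visit 5, push []
Visit 3, push []

DFS order: [0, 2, 1, 4, 5, 3]


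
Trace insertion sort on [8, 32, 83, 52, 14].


Initial: [8, 32, 83, 52, 14]
Insert 32: [8, 32, 83, 52, 14]
Insert 83: [8, 32, 83, 52, 14]
Insert 52: [8, 32, 52, 83, 14]
Insert 14: [8, 14, 32, 52, 83]

Sorted: [8, 14, 32, 52, 83]


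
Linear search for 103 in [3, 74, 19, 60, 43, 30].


i=0: 3!=103
i=1: 74!=103
i=2: 19!=103
i=3: 60!=103
i=4: 43!=103
i=5: 30!=103

Not found, 6 comps


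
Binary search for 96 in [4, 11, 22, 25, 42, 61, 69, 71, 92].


Step 1: lo=0, hi=8, mid=4, val=42
Step 2: lo=5, hi=8, mid=6, val=69
Step 3: lo=7, hi=8, mid=7, val=71
Step 4: lo=8, hi=8, mid=8, val=92

Not found


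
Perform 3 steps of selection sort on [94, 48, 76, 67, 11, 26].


Initial: [94, 48, 76, 67, 11, 26]
Step 1: min=11 at 4
  Swap: [11, 48, 76, 67, 94, 26]
Step 2: min=26 at 5
  Swap: [11, 26, 76, 67, 94, 48]
Step 3: min=48 at 5
  Swap: [11, 26, 48, 67, 94, 76]

After 3 steps: [11, 26, 48, 67, 94, 76]


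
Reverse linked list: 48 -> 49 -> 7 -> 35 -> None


Step 1: curr=48, set curr.next=prev(None) | reversed so far: 48
Step 2: curr=49, set curr.next=prev(48) | reversed so far: 49 -> 48
Step 3: curr=7, set curr.next=prev(49) | reversed so far: 7 -> 49 -> 48
Step 4: curr=35, set curr.next=prev(7) | reversed so far: 35 -> 7 -> 49 -> 48

35 -> 7 -> 49 -> 48 -> None


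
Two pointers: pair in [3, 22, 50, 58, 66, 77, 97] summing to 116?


lo=0(3)+hi=6(97)=100
lo=1(22)+hi=6(97)=119
lo=1(22)+hi=5(77)=99
lo=2(50)+hi=5(77)=127
lo=2(50)+hi=4(66)=116

Yes: 50+66=116


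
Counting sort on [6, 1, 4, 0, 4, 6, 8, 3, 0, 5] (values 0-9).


Input: [6, 1, 4, 0, 4, 6, 8, 3, 0, 5]
Counts: [2, 1, 0, 1, 2, 1, 2, 0, 1, 0]

Sorted: [0, 0, 1, 3, 4, 4, 5, 6, 6, 8]


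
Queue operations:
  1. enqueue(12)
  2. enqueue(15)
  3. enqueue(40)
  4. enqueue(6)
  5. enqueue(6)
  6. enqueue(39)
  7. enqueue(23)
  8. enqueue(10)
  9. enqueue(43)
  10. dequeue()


enqueue(12) -> [12]
enqueue(15) -> [12, 15]
enqueue(40) -> [12, 15, 40]
enqueue(6) -> [12, 15, 40, 6]
enqueue(6) -> [12, 15, 40, 6, 6]
enqueue(39) -> [12, 15, 40, 6, 6, 39]
enqueue(23) -> [12, 15, 40, 6, 6, 39, 23]
enqueue(10) -> [12, 15, 40, 6, 6, 39, 23, 10]
enqueue(43) -> [12, 15, 40, 6, 6, 39, 23, 10, 43]
dequeue()->12, [15, 40, 6, 6, 39, 23, 10, 43]

Final queue: [15, 40, 6, 6, 39, 23, 10, 43]


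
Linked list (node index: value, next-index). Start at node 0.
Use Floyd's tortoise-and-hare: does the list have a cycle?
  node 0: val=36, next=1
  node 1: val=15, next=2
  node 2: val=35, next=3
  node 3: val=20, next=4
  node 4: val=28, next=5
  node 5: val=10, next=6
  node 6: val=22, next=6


Floyd's tortoise (slow, +1) and hare (fast, +2):
  init: slow=0, fast=0
  step 1: slow=1, fast=2
  step 2: slow=2, fast=4
  step 3: slow=3, fast=6
  step 4: slow=4, fast=6
  step 5: slow=5, fast=6
  step 6: slow=6, fast=6
  slow == fast at node 6: cycle detected

Cycle: yes


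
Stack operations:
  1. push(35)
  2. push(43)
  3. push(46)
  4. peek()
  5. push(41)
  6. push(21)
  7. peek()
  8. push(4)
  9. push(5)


push(35) -> [35]
push(43) -> [35, 43]
push(46) -> [35, 43, 46]
peek()->46
push(41) -> [35, 43, 46, 41]
push(21) -> [35, 43, 46, 41, 21]
peek()->21
push(4) -> [35, 43, 46, 41, 21, 4]
push(5) -> [35, 43, 46, 41, 21, 4, 5]

Final stack: [35, 43, 46, 41, 21, 4, 5]


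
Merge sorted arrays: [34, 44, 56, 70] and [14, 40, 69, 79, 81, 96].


Take 14 from B
Take 34 from A
Take 40 from B
Take 44 from A
Take 56 from A
Take 69 from B
Take 70 from A

Merged: [14, 34, 40, 44, 56, 69, 70, 79, 81, 96]


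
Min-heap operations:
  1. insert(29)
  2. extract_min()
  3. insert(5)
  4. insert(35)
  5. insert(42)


insert(29) -> [29]
extract_min()->29, []
insert(5) -> [5]
insert(35) -> [5, 35]
insert(42) -> [5, 35, 42]

Final heap: [5, 35, 42]


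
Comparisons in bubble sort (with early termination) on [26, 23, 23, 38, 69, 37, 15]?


Algorithm: bubble sort (with early termination)
Input: [26, 23, 23, 38, 69, 37, 15]
Sorted: [15, 23, 23, 26, 37, 38, 69]

21


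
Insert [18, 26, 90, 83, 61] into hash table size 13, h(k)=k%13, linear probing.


Insert 18: h=5 -> slot 5
Insert 26: h=0 -> slot 0
Insert 90: h=12 -> slot 12
Insert 83: h=5, 1 probes -> slot 6
Insert 61: h=9 -> slot 9

Table: [26, None, None, None, None, 18, 83, None, None, 61, None, None, 90]


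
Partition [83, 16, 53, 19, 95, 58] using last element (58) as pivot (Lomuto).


Pivot: 58
  16 <= 58: swap -> [16, 83, 53, 19, 95, 58]
  53 <= 58: swap -> [16, 53, 83, 19, 95, 58]
  19 <= 58: swap -> [16, 53, 19, 83, 95, 58]
Place pivot at 3: [16, 53, 19, 58, 95, 83]

Partitioned: [16, 53, 19, 58, 95, 83]


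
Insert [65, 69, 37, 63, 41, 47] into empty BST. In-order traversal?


Insert 65: root
Insert 69: R from 65
Insert 37: L from 65
Insert 63: L from 65 -> R from 37
Insert 41: L from 65 -> R from 37 -> L from 63
Insert 47: L from 65 -> R from 37 -> L from 63 -> R from 41

In-order: [37, 41, 47, 63, 65, 69]


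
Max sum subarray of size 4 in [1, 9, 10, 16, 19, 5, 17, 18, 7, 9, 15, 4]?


[0:4]: 36
[1:5]: 54
[2:6]: 50
[3:7]: 57
[4:8]: 59
[5:9]: 47
[6:10]: 51
[7:11]: 49
[8:12]: 35

Max: 59 at [4:8]


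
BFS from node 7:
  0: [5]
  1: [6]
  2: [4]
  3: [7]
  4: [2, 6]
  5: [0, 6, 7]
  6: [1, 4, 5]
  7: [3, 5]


Visit 7, enqueue [3, 5]
Visit 3, enqueue []
Visit 5, enqueue [0, 6]
Visit 0, enqueue []
Visit 6, enqueue [1, 4]
Visit 1, enqueue []
Visit 4, enqueue [2]
Visit 2, enqueue []

BFS order: [7, 3, 5, 0, 6, 1, 4, 2]


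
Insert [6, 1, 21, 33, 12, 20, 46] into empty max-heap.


Insert 6: [6]
Insert 1: [6, 1]
Insert 21: [21, 1, 6]
Insert 33: [33, 21, 6, 1]
Insert 12: [33, 21, 6, 1, 12]
Insert 20: [33, 21, 20, 1, 12, 6]
Insert 46: [46, 21, 33, 1, 12, 6, 20]

Final heap: [46, 21, 33, 1, 12, 6, 20]


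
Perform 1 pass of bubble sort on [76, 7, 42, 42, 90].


Initial: [76, 7, 42, 42, 90]
Pass 1: [7, 42, 42, 76, 90] (3 swaps)

After 1 pass: [7, 42, 42, 76, 90]


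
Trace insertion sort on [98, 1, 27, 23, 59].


Initial: [98, 1, 27, 23, 59]
Insert 1: [1, 98, 27, 23, 59]
Insert 27: [1, 27, 98, 23, 59]
Insert 23: [1, 23, 27, 98, 59]
Insert 59: [1, 23, 27, 59, 98]

Sorted: [1, 23, 27, 59, 98]


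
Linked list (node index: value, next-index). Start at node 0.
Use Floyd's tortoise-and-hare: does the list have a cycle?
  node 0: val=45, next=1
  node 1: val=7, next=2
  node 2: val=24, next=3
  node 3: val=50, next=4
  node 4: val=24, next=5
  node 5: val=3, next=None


Floyd's tortoise (slow, +1) and hare (fast, +2):
  init: slow=0, fast=0
  step 1: slow=1, fast=2
  step 2: slow=2, fast=4
  step 3: fast 4->5->None, no cycle

Cycle: no


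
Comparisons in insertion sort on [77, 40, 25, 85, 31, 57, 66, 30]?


Algorithm: insertion sort
Input: [77, 40, 25, 85, 31, 57, 66, 30]
Sorted: [25, 30, 31, 40, 57, 66, 77, 85]

21


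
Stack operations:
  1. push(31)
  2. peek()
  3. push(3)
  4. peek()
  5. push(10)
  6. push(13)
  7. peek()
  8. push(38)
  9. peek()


push(31) -> [31]
peek()->31
push(3) -> [31, 3]
peek()->3
push(10) -> [31, 3, 10]
push(13) -> [31, 3, 10, 13]
peek()->13
push(38) -> [31, 3, 10, 13, 38]
peek()->38

Final stack: [31, 3, 10, 13, 38]


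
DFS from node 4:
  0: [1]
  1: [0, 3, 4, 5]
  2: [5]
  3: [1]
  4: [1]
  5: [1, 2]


Visit 4, push [1]
Visit 1, push [5, 3, 0]
Visit 0, push []
Visit 3, push []
Visit 5, push [2]
Visit 2, push []

DFS order: [4, 1, 0, 3, 5, 2]


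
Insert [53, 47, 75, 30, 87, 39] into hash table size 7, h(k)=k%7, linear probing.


Insert 53: h=4 -> slot 4
Insert 47: h=5 -> slot 5
Insert 75: h=5, 1 probes -> slot 6
Insert 30: h=2 -> slot 2
Insert 87: h=3 -> slot 3
Insert 39: h=4, 3 probes -> slot 0

Table: [39, None, 30, 87, 53, 47, 75]


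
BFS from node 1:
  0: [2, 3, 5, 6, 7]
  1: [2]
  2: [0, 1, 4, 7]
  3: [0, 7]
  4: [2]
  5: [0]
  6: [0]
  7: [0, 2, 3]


Visit 1, enqueue [2]
Visit 2, enqueue [0, 4, 7]
Visit 0, enqueue [3, 5, 6]
Visit 4, enqueue []
Visit 7, enqueue []
Visit 3, enqueue []
Visit 5, enqueue []
Visit 6, enqueue []

BFS order: [1, 2, 0, 4, 7, 3, 5, 6]


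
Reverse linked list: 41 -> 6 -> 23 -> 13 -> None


Step 1: curr=41, set curr.next=prev(None) | reversed so far: 41
Step 2: curr=6, set curr.next=prev(41) | reversed so far: 6 -> 41
Step 3: curr=23, set curr.next=prev(6) | reversed so far: 23 -> 6 -> 41
Step 4: curr=13, set curr.next=prev(23) | reversed so far: 13 -> 23 -> 6 -> 41

13 -> 23 -> 6 -> 41 -> None


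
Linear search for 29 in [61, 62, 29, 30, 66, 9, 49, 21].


i=0: 61!=29
i=1: 62!=29
i=2: 29==29 found!

Found at 2, 3 comps


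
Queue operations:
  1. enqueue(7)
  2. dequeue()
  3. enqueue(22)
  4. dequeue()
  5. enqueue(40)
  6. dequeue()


enqueue(7) -> [7]
dequeue()->7, []
enqueue(22) -> [22]
dequeue()->22, []
enqueue(40) -> [40]
dequeue()->40, []

Final queue: []


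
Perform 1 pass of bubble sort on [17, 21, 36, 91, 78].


Initial: [17, 21, 36, 91, 78]
Pass 1: [17, 21, 36, 78, 91] (1 swaps)

After 1 pass: [17, 21, 36, 78, 91]


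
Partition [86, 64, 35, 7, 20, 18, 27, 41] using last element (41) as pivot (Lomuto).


Pivot: 41
  35 <= 41: swap -> [35, 64, 86, 7, 20, 18, 27, 41]
  7 <= 41: swap -> [35, 7, 86, 64, 20, 18, 27, 41]
  20 <= 41: swap -> [35, 7, 20, 64, 86, 18, 27, 41]
  18 <= 41: swap -> [35, 7, 20, 18, 86, 64, 27, 41]
  27 <= 41: swap -> [35, 7, 20, 18, 27, 64, 86, 41]
Place pivot at 5: [35, 7, 20, 18, 27, 41, 86, 64]

Partitioned: [35, 7, 20, 18, 27, 41, 86, 64]


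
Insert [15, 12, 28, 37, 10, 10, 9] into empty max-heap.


Insert 15: [15]
Insert 12: [15, 12]
Insert 28: [28, 12, 15]
Insert 37: [37, 28, 15, 12]
Insert 10: [37, 28, 15, 12, 10]
Insert 10: [37, 28, 15, 12, 10, 10]
Insert 9: [37, 28, 15, 12, 10, 10, 9]

Final heap: [37, 28, 15, 12, 10, 10, 9]


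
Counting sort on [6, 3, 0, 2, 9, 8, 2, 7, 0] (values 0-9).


Input: [6, 3, 0, 2, 9, 8, 2, 7, 0]
Counts: [2, 0, 2, 1, 0, 0, 1, 1, 1, 1]

Sorted: [0, 0, 2, 2, 3, 6, 7, 8, 9]


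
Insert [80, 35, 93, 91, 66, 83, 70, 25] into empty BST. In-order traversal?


Insert 80: root
Insert 35: L from 80
Insert 93: R from 80
Insert 91: R from 80 -> L from 93
Insert 66: L from 80 -> R from 35
Insert 83: R from 80 -> L from 93 -> L from 91
Insert 70: L from 80 -> R from 35 -> R from 66
Insert 25: L from 80 -> L from 35

In-order: [25, 35, 66, 70, 80, 83, 91, 93]


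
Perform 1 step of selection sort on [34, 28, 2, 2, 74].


Initial: [34, 28, 2, 2, 74]
Step 1: min=2 at 2
  Swap: [2, 28, 34, 2, 74]

After 1 step: [2, 28, 34, 2, 74]


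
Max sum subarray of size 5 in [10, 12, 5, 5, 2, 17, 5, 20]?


[0:5]: 34
[1:6]: 41
[2:7]: 34
[3:8]: 49

Max: 49 at [3:8]


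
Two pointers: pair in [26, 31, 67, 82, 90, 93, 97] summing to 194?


lo=0(26)+hi=6(97)=123
lo=1(31)+hi=6(97)=128
lo=2(67)+hi=6(97)=164
lo=3(82)+hi=6(97)=179
lo=4(90)+hi=6(97)=187
lo=5(93)+hi=6(97)=190

No pair found


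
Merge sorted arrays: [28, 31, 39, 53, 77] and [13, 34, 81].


Take 13 from B
Take 28 from A
Take 31 from A
Take 34 from B
Take 39 from A
Take 53 from A
Take 77 from A

Merged: [13, 28, 31, 34, 39, 53, 77, 81]


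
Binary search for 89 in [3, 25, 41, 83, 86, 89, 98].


Step 1: lo=0, hi=6, mid=3, val=83
Step 2: lo=4, hi=6, mid=5, val=89

Found at index 5


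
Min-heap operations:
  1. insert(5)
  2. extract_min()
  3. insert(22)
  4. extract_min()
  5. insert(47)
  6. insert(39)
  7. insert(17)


insert(5) -> [5]
extract_min()->5, []
insert(22) -> [22]
extract_min()->22, []
insert(47) -> [47]
insert(39) -> [39, 47]
insert(17) -> [17, 47, 39]

Final heap: [17, 47, 39]


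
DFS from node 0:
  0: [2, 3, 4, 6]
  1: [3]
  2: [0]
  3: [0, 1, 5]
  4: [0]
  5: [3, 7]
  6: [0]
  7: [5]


Visit 0, push [6, 4, 3, 2]
Visit 2, push []
Visit 3, push [5, 1]
Visit 1, push []
Visit 5, push [7]
Visit 7, push []
Visit 4, push []
Visit 6, push []

DFS order: [0, 2, 3, 1, 5, 7, 4, 6]


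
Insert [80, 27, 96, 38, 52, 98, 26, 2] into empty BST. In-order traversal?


Insert 80: root
Insert 27: L from 80
Insert 96: R from 80
Insert 38: L from 80 -> R from 27
Insert 52: L from 80 -> R from 27 -> R from 38
Insert 98: R from 80 -> R from 96
Insert 26: L from 80 -> L from 27
Insert 2: L from 80 -> L from 27 -> L from 26

In-order: [2, 26, 27, 38, 52, 80, 96, 98]


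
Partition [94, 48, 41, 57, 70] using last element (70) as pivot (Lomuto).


Pivot: 70
  48 <= 70: swap -> [48, 94, 41, 57, 70]
  41 <= 70: swap -> [48, 41, 94, 57, 70]
  57 <= 70: swap -> [48, 41, 57, 94, 70]
Place pivot at 3: [48, 41, 57, 70, 94]

Partitioned: [48, 41, 57, 70, 94]


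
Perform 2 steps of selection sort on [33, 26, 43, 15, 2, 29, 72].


Initial: [33, 26, 43, 15, 2, 29, 72]
Step 1: min=2 at 4
  Swap: [2, 26, 43, 15, 33, 29, 72]
Step 2: min=15 at 3
  Swap: [2, 15, 43, 26, 33, 29, 72]

After 2 steps: [2, 15, 43, 26, 33, 29, 72]


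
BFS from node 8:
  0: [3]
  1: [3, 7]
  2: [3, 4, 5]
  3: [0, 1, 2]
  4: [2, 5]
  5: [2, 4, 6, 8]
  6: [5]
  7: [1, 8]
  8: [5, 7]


Visit 8, enqueue [5, 7]
Visit 5, enqueue [2, 4, 6]
Visit 7, enqueue [1]
Visit 2, enqueue [3]
Visit 4, enqueue []
Visit 6, enqueue []
Visit 1, enqueue []
Visit 3, enqueue [0]
Visit 0, enqueue []

BFS order: [8, 5, 7, 2, 4, 6, 1, 3, 0]


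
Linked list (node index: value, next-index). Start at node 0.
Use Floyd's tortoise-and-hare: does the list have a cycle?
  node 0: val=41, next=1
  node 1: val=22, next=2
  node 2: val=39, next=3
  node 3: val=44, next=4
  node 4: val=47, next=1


Floyd's tortoise (slow, +1) and hare (fast, +2):
  init: slow=0, fast=0
  step 1: slow=1, fast=2
  step 2: slow=2, fast=4
  step 3: slow=3, fast=2
  step 4: slow=4, fast=4
  slow == fast at node 4: cycle detected

Cycle: yes


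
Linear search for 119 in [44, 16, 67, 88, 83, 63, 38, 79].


i=0: 44!=119
i=1: 16!=119
i=2: 67!=119
i=3: 88!=119
i=4: 83!=119
i=5: 63!=119
i=6: 38!=119
i=7: 79!=119

Not found, 8 comps


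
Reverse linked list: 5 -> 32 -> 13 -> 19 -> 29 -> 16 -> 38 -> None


Step 1: curr=5, set curr.next=prev(None) | reversed so far: 5
Step 2: curr=32, set curr.next=prev(5) | reversed so far: 32 -> 5
Step 3: curr=13, set curr.next=prev(32) | reversed so far: 13 -> 32 -> 5
Step 4: curr=19, set curr.next=prev(13) | reversed so far: 19 -> 13 -> 32 -> 5
Step 5: curr=29, set curr.next=prev(19) | reversed so far: 29 -> 19 -> 13 -> 32 -> 5
Step 6: curr=16, set curr.next=prev(29) | reversed so far: 16 -> 29 -> 19 -> 13 -> 32 -> 5
Step 7: curr=38, set curr.next=prev(16) | reversed so far: 38 -> 16 -> 29 -> 19 -> 13 -> 32 -> 5

38 -> 16 -> 29 -> 19 -> 13 -> 32 -> 5 -> None


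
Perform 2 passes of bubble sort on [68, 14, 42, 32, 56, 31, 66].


Initial: [68, 14, 42, 32, 56, 31, 66]
Pass 1: [14, 42, 32, 56, 31, 66, 68] (6 swaps)
Pass 2: [14, 32, 42, 31, 56, 66, 68] (2 swaps)

After 2 passes: [14, 32, 42, 31, 56, 66, 68]


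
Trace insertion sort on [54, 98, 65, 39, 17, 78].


Initial: [54, 98, 65, 39, 17, 78]
Insert 98: [54, 98, 65, 39, 17, 78]
Insert 65: [54, 65, 98, 39, 17, 78]
Insert 39: [39, 54, 65, 98, 17, 78]
Insert 17: [17, 39, 54, 65, 98, 78]
Insert 78: [17, 39, 54, 65, 78, 98]

Sorted: [17, 39, 54, 65, 78, 98]


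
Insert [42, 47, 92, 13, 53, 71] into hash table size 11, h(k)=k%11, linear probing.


Insert 42: h=9 -> slot 9
Insert 47: h=3 -> slot 3
Insert 92: h=4 -> slot 4
Insert 13: h=2 -> slot 2
Insert 53: h=9, 1 probes -> slot 10
Insert 71: h=5 -> slot 5

Table: [None, None, 13, 47, 92, 71, None, None, None, 42, 53]


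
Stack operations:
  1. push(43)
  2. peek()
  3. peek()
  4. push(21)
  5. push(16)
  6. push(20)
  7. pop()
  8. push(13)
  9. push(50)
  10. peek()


push(43) -> [43]
peek()->43
peek()->43
push(21) -> [43, 21]
push(16) -> [43, 21, 16]
push(20) -> [43, 21, 16, 20]
pop()->20, [43, 21, 16]
push(13) -> [43, 21, 16, 13]
push(50) -> [43, 21, 16, 13, 50]
peek()->50

Final stack: [43, 21, 16, 13, 50]


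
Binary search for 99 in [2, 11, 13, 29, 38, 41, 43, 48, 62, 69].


Step 1: lo=0, hi=9, mid=4, val=38
Step 2: lo=5, hi=9, mid=7, val=48
Step 3: lo=8, hi=9, mid=8, val=62
Step 4: lo=9, hi=9, mid=9, val=69

Not found


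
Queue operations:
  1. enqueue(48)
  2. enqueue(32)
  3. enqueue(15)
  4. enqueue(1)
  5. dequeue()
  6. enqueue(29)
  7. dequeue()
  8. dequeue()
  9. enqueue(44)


enqueue(48) -> [48]
enqueue(32) -> [48, 32]
enqueue(15) -> [48, 32, 15]
enqueue(1) -> [48, 32, 15, 1]
dequeue()->48, [32, 15, 1]
enqueue(29) -> [32, 15, 1, 29]
dequeue()->32, [15, 1, 29]
dequeue()->15, [1, 29]
enqueue(44) -> [1, 29, 44]

Final queue: [1, 29, 44]


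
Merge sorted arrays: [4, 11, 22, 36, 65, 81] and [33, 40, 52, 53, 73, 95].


Take 4 from A
Take 11 from A
Take 22 from A
Take 33 from B
Take 36 from A
Take 40 from B
Take 52 from B
Take 53 from B
Take 65 from A
Take 73 from B
Take 81 from A

Merged: [4, 11, 22, 33, 36, 40, 52, 53, 65, 73, 81, 95]


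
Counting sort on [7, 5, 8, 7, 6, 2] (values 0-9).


Input: [7, 5, 8, 7, 6, 2]
Counts: [0, 0, 1, 0, 0, 1, 1, 2, 1, 0]

Sorted: [2, 5, 6, 7, 7, 8]


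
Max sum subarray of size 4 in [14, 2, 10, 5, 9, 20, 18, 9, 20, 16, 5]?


[0:4]: 31
[1:5]: 26
[2:6]: 44
[3:7]: 52
[4:8]: 56
[5:9]: 67
[6:10]: 63
[7:11]: 50

Max: 67 at [5:9]


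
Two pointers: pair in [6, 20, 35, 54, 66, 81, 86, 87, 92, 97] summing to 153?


lo=0(6)+hi=9(97)=103
lo=1(20)+hi=9(97)=117
lo=2(35)+hi=9(97)=132
lo=3(54)+hi=9(97)=151
lo=4(66)+hi=9(97)=163
lo=4(66)+hi=8(92)=158
lo=4(66)+hi=7(87)=153

Yes: 66+87=153


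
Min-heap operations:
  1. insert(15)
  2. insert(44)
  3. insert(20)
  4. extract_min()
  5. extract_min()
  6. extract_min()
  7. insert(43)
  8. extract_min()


insert(15) -> [15]
insert(44) -> [15, 44]
insert(20) -> [15, 44, 20]
extract_min()->15, [20, 44]
extract_min()->20, [44]
extract_min()->44, []
insert(43) -> [43]
extract_min()->43, []

Final heap: []


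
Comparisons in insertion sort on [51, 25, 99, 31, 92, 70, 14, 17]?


Algorithm: insertion sort
Input: [51, 25, 99, 31, 92, 70, 14, 17]
Sorted: [14, 17, 25, 31, 51, 70, 92, 99]

23


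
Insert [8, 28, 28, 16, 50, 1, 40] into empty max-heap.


Insert 8: [8]
Insert 28: [28, 8]
Insert 28: [28, 8, 28]
Insert 16: [28, 16, 28, 8]
Insert 50: [50, 28, 28, 8, 16]
Insert 1: [50, 28, 28, 8, 16, 1]
Insert 40: [50, 28, 40, 8, 16, 1, 28]

Final heap: [50, 28, 40, 8, 16, 1, 28]


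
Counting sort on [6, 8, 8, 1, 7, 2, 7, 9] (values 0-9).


Input: [6, 8, 8, 1, 7, 2, 7, 9]
Counts: [0, 1, 1, 0, 0, 0, 1, 2, 2, 1]

Sorted: [1, 2, 6, 7, 7, 8, 8, 9]


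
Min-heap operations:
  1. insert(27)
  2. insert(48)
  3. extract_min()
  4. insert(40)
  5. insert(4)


insert(27) -> [27]
insert(48) -> [27, 48]
extract_min()->27, [48]
insert(40) -> [40, 48]
insert(4) -> [4, 48, 40]

Final heap: [4, 48, 40]


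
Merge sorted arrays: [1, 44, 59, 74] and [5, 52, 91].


Take 1 from A
Take 5 from B
Take 44 from A
Take 52 from B
Take 59 from A
Take 74 from A

Merged: [1, 5, 44, 52, 59, 74, 91]


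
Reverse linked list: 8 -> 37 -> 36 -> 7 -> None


Step 1: curr=8, set curr.next=prev(None) | reversed so far: 8
Step 2: curr=37, set curr.next=prev(8) | reversed so far: 37 -> 8
Step 3: curr=36, set curr.next=prev(37) | reversed so far: 36 -> 37 -> 8
Step 4: curr=7, set curr.next=prev(36) | reversed so far: 7 -> 36 -> 37 -> 8

7 -> 36 -> 37 -> 8 -> None


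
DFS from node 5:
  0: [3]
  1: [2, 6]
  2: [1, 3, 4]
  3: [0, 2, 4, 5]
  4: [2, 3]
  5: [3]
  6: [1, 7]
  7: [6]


Visit 5, push [3]
Visit 3, push [4, 2, 0]
Visit 0, push []
Visit 2, push [4, 1]
Visit 1, push [6]
Visit 6, push [7]
Visit 7, push []
Visit 4, push []

DFS order: [5, 3, 0, 2, 1, 6, 7, 4]


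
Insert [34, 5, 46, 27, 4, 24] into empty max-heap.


Insert 34: [34]
Insert 5: [34, 5]
Insert 46: [46, 5, 34]
Insert 27: [46, 27, 34, 5]
Insert 4: [46, 27, 34, 5, 4]
Insert 24: [46, 27, 34, 5, 4, 24]

Final heap: [46, 27, 34, 5, 4, 24]


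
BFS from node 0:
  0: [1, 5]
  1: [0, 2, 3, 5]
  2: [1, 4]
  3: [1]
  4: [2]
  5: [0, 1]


Visit 0, enqueue [1, 5]
Visit 1, enqueue [2, 3]
Visit 5, enqueue []
Visit 2, enqueue [4]
Visit 3, enqueue []
Visit 4, enqueue []

BFS order: [0, 1, 5, 2, 3, 4]


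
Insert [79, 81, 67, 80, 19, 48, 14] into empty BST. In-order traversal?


Insert 79: root
Insert 81: R from 79
Insert 67: L from 79
Insert 80: R from 79 -> L from 81
Insert 19: L from 79 -> L from 67
Insert 48: L from 79 -> L from 67 -> R from 19
Insert 14: L from 79 -> L from 67 -> L from 19

In-order: [14, 19, 48, 67, 79, 80, 81]


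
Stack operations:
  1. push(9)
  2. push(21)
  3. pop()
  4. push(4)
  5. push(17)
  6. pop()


push(9) -> [9]
push(21) -> [9, 21]
pop()->21, [9]
push(4) -> [9, 4]
push(17) -> [9, 4, 17]
pop()->17, [9, 4]

Final stack: [9, 4]


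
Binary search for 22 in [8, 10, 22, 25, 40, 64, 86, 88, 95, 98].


Step 1: lo=0, hi=9, mid=4, val=40
Step 2: lo=0, hi=3, mid=1, val=10
Step 3: lo=2, hi=3, mid=2, val=22

Found at index 2


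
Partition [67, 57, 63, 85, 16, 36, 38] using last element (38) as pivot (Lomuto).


Pivot: 38
  16 <= 38: swap -> [16, 57, 63, 85, 67, 36, 38]
  36 <= 38: swap -> [16, 36, 63, 85, 67, 57, 38]
Place pivot at 2: [16, 36, 38, 85, 67, 57, 63]

Partitioned: [16, 36, 38, 85, 67, 57, 63]


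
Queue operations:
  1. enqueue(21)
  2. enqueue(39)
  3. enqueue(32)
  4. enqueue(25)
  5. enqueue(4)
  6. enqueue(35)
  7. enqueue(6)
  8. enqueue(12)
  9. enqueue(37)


enqueue(21) -> [21]
enqueue(39) -> [21, 39]
enqueue(32) -> [21, 39, 32]
enqueue(25) -> [21, 39, 32, 25]
enqueue(4) -> [21, 39, 32, 25, 4]
enqueue(35) -> [21, 39, 32, 25, 4, 35]
enqueue(6) -> [21, 39, 32, 25, 4, 35, 6]
enqueue(12) -> [21, 39, 32, 25, 4, 35, 6, 12]
enqueue(37) -> [21, 39, 32, 25, 4, 35, 6, 12, 37]

Final queue: [21, 39, 32, 25, 4, 35, 6, 12, 37]


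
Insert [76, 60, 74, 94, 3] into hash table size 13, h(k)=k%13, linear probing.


Insert 76: h=11 -> slot 11
Insert 60: h=8 -> slot 8
Insert 74: h=9 -> slot 9
Insert 94: h=3 -> slot 3
Insert 3: h=3, 1 probes -> slot 4

Table: [None, None, None, 94, 3, None, None, None, 60, 74, None, 76, None]


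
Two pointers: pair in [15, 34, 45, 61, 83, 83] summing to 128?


lo=0(15)+hi=5(83)=98
lo=1(34)+hi=5(83)=117
lo=2(45)+hi=5(83)=128

Yes: 45+83=128


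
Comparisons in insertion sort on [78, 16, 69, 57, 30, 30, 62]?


Algorithm: insertion sort
Input: [78, 16, 69, 57, 30, 30, 62]
Sorted: [16, 30, 30, 57, 62, 69, 78]

17


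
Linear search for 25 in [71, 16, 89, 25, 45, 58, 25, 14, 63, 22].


i=0: 71!=25
i=1: 16!=25
i=2: 89!=25
i=3: 25==25 found!

Found at 3, 4 comps


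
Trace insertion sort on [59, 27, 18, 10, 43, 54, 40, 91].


Initial: [59, 27, 18, 10, 43, 54, 40, 91]
Insert 27: [27, 59, 18, 10, 43, 54, 40, 91]
Insert 18: [18, 27, 59, 10, 43, 54, 40, 91]
Insert 10: [10, 18, 27, 59, 43, 54, 40, 91]
Insert 43: [10, 18, 27, 43, 59, 54, 40, 91]
Insert 54: [10, 18, 27, 43, 54, 59, 40, 91]
Insert 40: [10, 18, 27, 40, 43, 54, 59, 91]
Insert 91: [10, 18, 27, 40, 43, 54, 59, 91]

Sorted: [10, 18, 27, 40, 43, 54, 59, 91]


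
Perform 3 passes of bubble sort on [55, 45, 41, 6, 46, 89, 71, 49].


Initial: [55, 45, 41, 6, 46, 89, 71, 49]
Pass 1: [45, 41, 6, 46, 55, 71, 49, 89] (6 swaps)
Pass 2: [41, 6, 45, 46, 55, 49, 71, 89] (3 swaps)
Pass 3: [6, 41, 45, 46, 49, 55, 71, 89] (2 swaps)

After 3 passes: [6, 41, 45, 46, 49, 55, 71, 89]


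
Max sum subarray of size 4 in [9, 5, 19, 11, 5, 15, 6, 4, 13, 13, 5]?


[0:4]: 44
[1:5]: 40
[2:6]: 50
[3:7]: 37
[4:8]: 30
[5:9]: 38
[6:10]: 36
[7:11]: 35

Max: 50 at [2:6]


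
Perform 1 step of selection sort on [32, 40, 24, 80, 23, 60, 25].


Initial: [32, 40, 24, 80, 23, 60, 25]
Step 1: min=23 at 4
  Swap: [23, 40, 24, 80, 32, 60, 25]

After 1 step: [23, 40, 24, 80, 32, 60, 25]


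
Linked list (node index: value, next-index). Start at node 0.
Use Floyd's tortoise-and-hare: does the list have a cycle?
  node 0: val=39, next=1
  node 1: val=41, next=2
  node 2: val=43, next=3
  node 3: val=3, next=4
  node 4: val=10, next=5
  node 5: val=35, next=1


Floyd's tortoise (slow, +1) and hare (fast, +2):
  init: slow=0, fast=0
  step 1: slow=1, fast=2
  step 2: slow=2, fast=4
  step 3: slow=3, fast=1
  step 4: slow=4, fast=3
  step 5: slow=5, fast=5
  slow == fast at node 5: cycle detected

Cycle: yes


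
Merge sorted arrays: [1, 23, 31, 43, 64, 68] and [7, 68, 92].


Take 1 from A
Take 7 from B
Take 23 from A
Take 31 from A
Take 43 from A
Take 64 from A
Take 68 from A

Merged: [1, 7, 23, 31, 43, 64, 68, 68, 92]


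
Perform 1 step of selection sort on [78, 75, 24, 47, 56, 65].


Initial: [78, 75, 24, 47, 56, 65]
Step 1: min=24 at 2
  Swap: [24, 75, 78, 47, 56, 65]

After 1 step: [24, 75, 78, 47, 56, 65]


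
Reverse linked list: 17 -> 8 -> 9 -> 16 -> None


Step 1: curr=17, set curr.next=prev(None) | reversed so far: 17
Step 2: curr=8, set curr.next=prev(17) | reversed so far: 8 -> 17
Step 3: curr=9, set curr.next=prev(8) | reversed so far: 9 -> 8 -> 17
Step 4: curr=16, set curr.next=prev(9) | reversed so far: 16 -> 9 -> 8 -> 17

16 -> 9 -> 8 -> 17 -> None


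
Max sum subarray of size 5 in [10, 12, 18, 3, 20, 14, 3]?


[0:5]: 63
[1:6]: 67
[2:7]: 58

Max: 67 at [1:6]


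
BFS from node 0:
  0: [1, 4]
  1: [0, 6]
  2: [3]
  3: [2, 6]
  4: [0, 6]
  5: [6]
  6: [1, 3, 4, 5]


Visit 0, enqueue [1, 4]
Visit 1, enqueue [6]
Visit 4, enqueue []
Visit 6, enqueue [3, 5]
Visit 3, enqueue [2]
Visit 5, enqueue []
Visit 2, enqueue []

BFS order: [0, 1, 4, 6, 3, 5, 2]


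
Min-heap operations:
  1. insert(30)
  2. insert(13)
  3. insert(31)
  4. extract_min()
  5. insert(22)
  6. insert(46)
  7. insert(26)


insert(30) -> [30]
insert(13) -> [13, 30]
insert(31) -> [13, 30, 31]
extract_min()->13, [30, 31]
insert(22) -> [22, 31, 30]
insert(46) -> [22, 31, 30, 46]
insert(26) -> [22, 26, 30, 46, 31]

Final heap: [22, 26, 30, 46, 31]


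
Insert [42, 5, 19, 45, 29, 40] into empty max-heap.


Insert 42: [42]
Insert 5: [42, 5]
Insert 19: [42, 5, 19]
Insert 45: [45, 42, 19, 5]
Insert 29: [45, 42, 19, 5, 29]
Insert 40: [45, 42, 40, 5, 29, 19]

Final heap: [45, 42, 40, 5, 29, 19]


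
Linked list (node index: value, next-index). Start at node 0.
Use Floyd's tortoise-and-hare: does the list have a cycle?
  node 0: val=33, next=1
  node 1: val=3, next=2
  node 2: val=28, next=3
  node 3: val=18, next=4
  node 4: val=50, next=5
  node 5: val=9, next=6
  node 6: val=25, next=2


Floyd's tortoise (slow, +1) and hare (fast, +2):
  init: slow=0, fast=0
  step 1: slow=1, fast=2
  step 2: slow=2, fast=4
  step 3: slow=3, fast=6
  step 4: slow=4, fast=3
  step 5: slow=5, fast=5
  slow == fast at node 5: cycle detected

Cycle: yes


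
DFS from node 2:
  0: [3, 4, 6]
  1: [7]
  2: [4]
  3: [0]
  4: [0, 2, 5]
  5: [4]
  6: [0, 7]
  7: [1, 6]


Visit 2, push [4]
Visit 4, push [5, 0]
Visit 0, push [6, 3]
Visit 3, push []
Visit 6, push [7]
Visit 7, push [1]
Visit 1, push []
Visit 5, push []

DFS order: [2, 4, 0, 3, 6, 7, 1, 5]


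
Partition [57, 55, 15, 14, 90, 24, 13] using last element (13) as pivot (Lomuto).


Pivot: 13
Place pivot at 0: [13, 55, 15, 14, 90, 24, 57]

Partitioned: [13, 55, 15, 14, 90, 24, 57]


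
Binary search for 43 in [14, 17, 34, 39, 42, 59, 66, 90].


Step 1: lo=0, hi=7, mid=3, val=39
Step 2: lo=4, hi=7, mid=5, val=59
Step 3: lo=4, hi=4, mid=4, val=42

Not found


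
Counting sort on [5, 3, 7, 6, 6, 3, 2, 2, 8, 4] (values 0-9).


Input: [5, 3, 7, 6, 6, 3, 2, 2, 8, 4]
Counts: [0, 0, 2, 2, 1, 1, 2, 1, 1, 0]

Sorted: [2, 2, 3, 3, 4, 5, 6, 6, 7, 8]


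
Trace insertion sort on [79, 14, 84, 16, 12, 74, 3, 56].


Initial: [79, 14, 84, 16, 12, 74, 3, 56]
Insert 14: [14, 79, 84, 16, 12, 74, 3, 56]
Insert 84: [14, 79, 84, 16, 12, 74, 3, 56]
Insert 16: [14, 16, 79, 84, 12, 74, 3, 56]
Insert 12: [12, 14, 16, 79, 84, 74, 3, 56]
Insert 74: [12, 14, 16, 74, 79, 84, 3, 56]
Insert 3: [3, 12, 14, 16, 74, 79, 84, 56]
Insert 56: [3, 12, 14, 16, 56, 74, 79, 84]

Sorted: [3, 12, 14, 16, 56, 74, 79, 84]


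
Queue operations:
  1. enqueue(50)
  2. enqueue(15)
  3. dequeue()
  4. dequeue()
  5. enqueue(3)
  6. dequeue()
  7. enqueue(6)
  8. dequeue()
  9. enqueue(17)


enqueue(50) -> [50]
enqueue(15) -> [50, 15]
dequeue()->50, [15]
dequeue()->15, []
enqueue(3) -> [3]
dequeue()->3, []
enqueue(6) -> [6]
dequeue()->6, []
enqueue(17) -> [17]

Final queue: [17]


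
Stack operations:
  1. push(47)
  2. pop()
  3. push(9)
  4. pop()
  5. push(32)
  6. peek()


push(47) -> [47]
pop()->47, []
push(9) -> [9]
pop()->9, []
push(32) -> [32]
peek()->32

Final stack: [32]


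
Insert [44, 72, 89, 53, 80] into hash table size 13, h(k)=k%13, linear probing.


Insert 44: h=5 -> slot 5
Insert 72: h=7 -> slot 7
Insert 89: h=11 -> slot 11
Insert 53: h=1 -> slot 1
Insert 80: h=2 -> slot 2

Table: [None, 53, 80, None, None, 44, None, 72, None, None, None, 89, None]


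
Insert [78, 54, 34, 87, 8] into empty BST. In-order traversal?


Insert 78: root
Insert 54: L from 78
Insert 34: L from 78 -> L from 54
Insert 87: R from 78
Insert 8: L from 78 -> L from 54 -> L from 34

In-order: [8, 34, 54, 78, 87]


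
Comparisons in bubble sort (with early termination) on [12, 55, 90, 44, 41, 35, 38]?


Algorithm: bubble sort (with early termination)
Input: [12, 55, 90, 44, 41, 35, 38]
Sorted: [12, 35, 38, 41, 44, 55, 90]

20


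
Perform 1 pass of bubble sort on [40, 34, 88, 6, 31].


Initial: [40, 34, 88, 6, 31]
Pass 1: [34, 40, 6, 31, 88] (3 swaps)

After 1 pass: [34, 40, 6, 31, 88]


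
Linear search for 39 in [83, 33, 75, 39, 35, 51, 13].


i=0: 83!=39
i=1: 33!=39
i=2: 75!=39
i=3: 39==39 found!

Found at 3, 4 comps


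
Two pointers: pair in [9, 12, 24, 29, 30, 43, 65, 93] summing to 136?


lo=0(9)+hi=7(93)=102
lo=1(12)+hi=7(93)=105
lo=2(24)+hi=7(93)=117
lo=3(29)+hi=7(93)=122
lo=4(30)+hi=7(93)=123
lo=5(43)+hi=7(93)=136

Yes: 43+93=136


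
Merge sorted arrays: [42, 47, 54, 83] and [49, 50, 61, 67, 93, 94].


Take 42 from A
Take 47 from A
Take 49 from B
Take 50 from B
Take 54 from A
Take 61 from B
Take 67 from B
Take 83 from A

Merged: [42, 47, 49, 50, 54, 61, 67, 83, 93, 94]


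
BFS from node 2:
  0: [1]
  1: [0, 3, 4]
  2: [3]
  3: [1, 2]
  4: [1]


Visit 2, enqueue [3]
Visit 3, enqueue [1]
Visit 1, enqueue [0, 4]
Visit 0, enqueue []
Visit 4, enqueue []

BFS order: [2, 3, 1, 0, 4]


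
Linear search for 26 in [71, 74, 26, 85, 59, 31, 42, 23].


i=0: 71!=26
i=1: 74!=26
i=2: 26==26 found!

Found at 2, 3 comps


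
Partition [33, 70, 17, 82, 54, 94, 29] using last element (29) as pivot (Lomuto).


Pivot: 29
  17 <= 29: swap -> [17, 70, 33, 82, 54, 94, 29]
Place pivot at 1: [17, 29, 33, 82, 54, 94, 70]

Partitioned: [17, 29, 33, 82, 54, 94, 70]


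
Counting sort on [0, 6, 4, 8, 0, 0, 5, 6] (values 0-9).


Input: [0, 6, 4, 8, 0, 0, 5, 6]
Counts: [3, 0, 0, 0, 1, 1, 2, 0, 1, 0]

Sorted: [0, 0, 0, 4, 5, 6, 6, 8]
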